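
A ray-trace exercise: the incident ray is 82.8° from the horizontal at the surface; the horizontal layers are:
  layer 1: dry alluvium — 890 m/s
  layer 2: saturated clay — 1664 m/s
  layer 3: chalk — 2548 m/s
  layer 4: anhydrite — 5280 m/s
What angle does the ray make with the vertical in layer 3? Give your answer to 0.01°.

From the normal: θ₁ = 90° − 82.8° = 7.2°.
Ray parameter p = sin 7.2° / 890 = 1.4082e-04 s/m.
sin θ_3 = p·V_3 = 1.4082e-04 × 2548 = 0.3588.
θ_3 = arcsin 0.3588 = 21.03°.

21.03°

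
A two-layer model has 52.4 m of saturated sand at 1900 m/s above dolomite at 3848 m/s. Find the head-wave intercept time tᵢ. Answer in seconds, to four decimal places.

0.0480 s

θ_c = arcsin(V₁/V₂) = arcsin(1900/3848) = 29.59°; cos θ_c = 0.8696.
tᵢ = 2h·cos θ_c / V₁ = 2·52.4·0.8696 / 1900 = 0.04797 s.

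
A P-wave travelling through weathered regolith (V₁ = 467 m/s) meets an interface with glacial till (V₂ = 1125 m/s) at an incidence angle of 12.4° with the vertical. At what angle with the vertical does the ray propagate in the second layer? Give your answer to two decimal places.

31.15°

Snell's law: sin θ₂ = (V₂/V₁)·sin θ₁ = (1125/467)·sin 12.4° = 0.5173.
θ₂ = arcsin 0.5173 = 31.15° from the normal.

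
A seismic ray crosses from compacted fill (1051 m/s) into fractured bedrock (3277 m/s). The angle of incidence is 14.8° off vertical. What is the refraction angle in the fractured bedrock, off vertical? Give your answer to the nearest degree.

Snell's law: sin θ₂ = (V₂/V₁)·sin θ₁ = (3277/1051)·sin 14.8° = 0.7965.
θ₂ = sin⁻¹(0.7965) = 52.79° (from vertical).

53°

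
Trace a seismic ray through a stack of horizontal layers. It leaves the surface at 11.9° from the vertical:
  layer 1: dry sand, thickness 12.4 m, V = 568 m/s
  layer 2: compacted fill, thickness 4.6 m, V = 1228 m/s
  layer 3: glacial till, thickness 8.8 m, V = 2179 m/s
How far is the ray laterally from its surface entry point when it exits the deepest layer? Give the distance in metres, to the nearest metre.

Ray parameter p = sin 11.9° / 568 m/s = 3.6304e-04 s/m.
Layer 1: θ = 11.90°; offset = 12.4·tan 11.90° = 2.613 m.
Layer 2: sin θ = p·1228 = 0.4458 → θ = 26.48°; offset = 4.6·tan 26.48° = 2.291 m.
Layer 3: sin θ = p·2179 = 0.7911 → θ = 52.28°; offset = 8.8·tan 52.28° = 11.379 m.
Total horizontal offset = 16.283 m.

16 m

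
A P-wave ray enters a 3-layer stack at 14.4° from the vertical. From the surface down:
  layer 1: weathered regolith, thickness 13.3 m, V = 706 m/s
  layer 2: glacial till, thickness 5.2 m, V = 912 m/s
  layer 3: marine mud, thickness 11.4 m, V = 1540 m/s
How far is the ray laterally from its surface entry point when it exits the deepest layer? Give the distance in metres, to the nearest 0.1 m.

12.5 m

Apply Snell's law at each interface; in layer i the horizontal offset is hᵢ·tan θᵢ.
Layer 1: θ = 14.40°; offset = 13.3·tan 14.40° = 3.415 m.
Layer 2: sin θ = 912·sin 14.4°/706 = 0.3213, θ = 18.74°; offset = 5.2·tan 18.74° = 1.764 m.
Layer 3: sin θ = 1540·sin 14.4°/706 = 0.5425, θ = 32.85°; offset = 11.4·tan 32.85° = 7.361 m.
Σ offsets = 12.540 m.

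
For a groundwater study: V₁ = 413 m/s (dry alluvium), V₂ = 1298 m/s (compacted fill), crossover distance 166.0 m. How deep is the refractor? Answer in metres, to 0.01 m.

59.69 m

x_cross = 2h·√((V₂+V₁)/(V₂−V₁)) → h = x_cross / (2·√((V₂+V₁)/(V₂−V₁))).
√((V₂+V₁)/(V₂−V₁)) = √((1298+413)/(1298−413)) = 1.3904.
h = 166.0 / (2·1.3904) = 59.69 m.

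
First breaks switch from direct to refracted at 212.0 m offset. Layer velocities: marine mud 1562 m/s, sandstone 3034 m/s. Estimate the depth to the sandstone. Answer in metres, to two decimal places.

59.99 m

x_cross = 2h·√((V₂+V₁)/(V₂−V₁)) → h = x_cross / (2·√((V₂+V₁)/(V₂−V₁))).
√((V₂+V₁)/(V₂−V₁)) = √((3034+1562)/(3034−1562)) = 1.7670.
h = 212.0 / (2·1.7670) = 59.99 m.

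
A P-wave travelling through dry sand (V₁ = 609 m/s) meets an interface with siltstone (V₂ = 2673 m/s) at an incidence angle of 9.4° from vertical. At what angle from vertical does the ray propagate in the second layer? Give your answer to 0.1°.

Snell's law: sin θ₂ = (V₂/V₁)·sin θ₁ = (2673/609)·sin 9.4° = 0.7169.
θ₂ = arcsin 0.7169 = 45.80° from the normal.

45.8°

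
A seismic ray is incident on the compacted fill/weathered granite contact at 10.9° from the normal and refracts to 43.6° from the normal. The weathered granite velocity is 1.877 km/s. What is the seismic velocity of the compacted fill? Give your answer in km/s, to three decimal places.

0.515 km/s

Snell's law: sin 10.9°/V₁ = sin 43.6°/V₂.
V₁ = V₂·sin 10.9°/sin 43.6° = 1.877 × 0.2742 = 0.515 km/s.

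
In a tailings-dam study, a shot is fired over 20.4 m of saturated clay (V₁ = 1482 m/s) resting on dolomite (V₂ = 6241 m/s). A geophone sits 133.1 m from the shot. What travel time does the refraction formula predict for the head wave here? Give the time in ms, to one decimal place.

48.1 ms

t = x/V₂ + 2h·√(V₂²−V₁²)/(V₁V₂).
√(V₂²−V₁²) = √(6241²−1482²) = 6062.5 m/s; delay term = 2·20.4·6062.5/(1482·6241) = 0.02674 s.
t = 133.1/6241 + 0.02674 = 0.04807 s.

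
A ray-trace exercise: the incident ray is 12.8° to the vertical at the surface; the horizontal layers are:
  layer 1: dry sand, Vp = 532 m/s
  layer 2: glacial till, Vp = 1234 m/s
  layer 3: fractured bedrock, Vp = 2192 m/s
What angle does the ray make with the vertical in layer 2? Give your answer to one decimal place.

Ray parameter p = sin 12.8° / 532 = 4.1644e-04 s/m.
sin θ_2 = p·V_2 = 4.1644e-04 × 1234 = 0.5139.
θ_2 = 30.92° from the vertical.

30.9°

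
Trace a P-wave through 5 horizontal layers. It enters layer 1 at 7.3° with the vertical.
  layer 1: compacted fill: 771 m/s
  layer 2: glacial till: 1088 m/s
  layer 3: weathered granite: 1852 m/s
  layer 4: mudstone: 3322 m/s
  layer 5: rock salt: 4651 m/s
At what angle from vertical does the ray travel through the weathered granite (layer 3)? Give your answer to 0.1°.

Ray parameter p = sin 7.3° / 771 = 1.6480e-04 s/m.
sin θ_3 = p·V_3 = 1.6480e-04 × 1852 = 0.3052.
θ_3 = arcsin 0.3052 = 17.77°.

17.8°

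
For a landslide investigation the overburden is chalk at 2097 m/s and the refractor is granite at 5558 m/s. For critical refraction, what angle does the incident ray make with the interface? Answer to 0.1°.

67.8°

Critical incidence: sin θ_c = V₁/V₂ = 2097/5558 = 0.3773.
θ_c = arcsin 0.3773 = 22.17°.
Measured from the interface: 90° − 22.17° = 67.83°.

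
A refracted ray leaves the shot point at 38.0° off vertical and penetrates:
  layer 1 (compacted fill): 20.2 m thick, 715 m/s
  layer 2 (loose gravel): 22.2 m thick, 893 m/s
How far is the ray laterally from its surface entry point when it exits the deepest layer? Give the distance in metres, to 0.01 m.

p = sin θ₁/V₁ = sin 38.0°/715 = 8.6107e-04 s/m is conserved through the stack.
Layer 1: θ = 38.00°; offset = 20.2·tan 38.00° = 15.7820 m.
Layer 2: sin θ = p·893 = 0.7689 → θ = 50.26°; offset = 22.2·tan 50.26° = 26.7002 m.
Summing the layer offsets gives 42.4821 m.

42.48 m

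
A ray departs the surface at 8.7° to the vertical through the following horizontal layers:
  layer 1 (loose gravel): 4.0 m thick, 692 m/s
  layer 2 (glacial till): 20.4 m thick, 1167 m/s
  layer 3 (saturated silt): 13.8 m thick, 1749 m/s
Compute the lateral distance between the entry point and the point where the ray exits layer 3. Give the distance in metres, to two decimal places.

Apply Snell's law at each interface; in layer i the horizontal offset is hᵢ·tan θᵢ.
Layer 1: θ = 8.70°; offset = 4.0·tan 8.70° = 0.6121 m.
Layer 2: sin θ = 1167·sin 8.7°/692 = 0.2551, θ = 14.78°; offset = 20.4·tan 14.78° = 5.3819 m.
Layer 3: sin θ = 1749·sin 8.7°/692 = 0.3823, θ = 22.48°; offset = 13.8·tan 22.48° = 5.7095 m.
Total horizontal offset = 11.7035 m.

11.70 m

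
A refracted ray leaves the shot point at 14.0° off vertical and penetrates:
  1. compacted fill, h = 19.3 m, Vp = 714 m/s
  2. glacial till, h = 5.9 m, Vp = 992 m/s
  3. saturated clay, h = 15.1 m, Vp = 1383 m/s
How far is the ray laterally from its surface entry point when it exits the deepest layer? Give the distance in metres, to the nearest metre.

15 m

Apply Snell's law at each interface; in layer i the horizontal offset is hᵢ·tan θᵢ.
Layer 1: θ = 14.00°; offset = 19.3·tan 14.00° = 4.812 m.
Layer 2: sin θ = 992·sin 14.0°/714 = 0.3361, θ = 19.64°; offset = 5.9·tan 19.64° = 2.106 m.
Layer 3: sin θ = 1383·sin 14.0°/714 = 0.4686, θ = 27.94°; offset = 15.1·tan 27.94° = 8.010 m.
Σ offsets = 14.927 m.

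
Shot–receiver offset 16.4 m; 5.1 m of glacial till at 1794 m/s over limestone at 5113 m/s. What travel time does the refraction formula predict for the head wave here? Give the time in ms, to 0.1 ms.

8.5 ms

θ_c = arcsin(V₁/V₂) = arcsin(1794/5113) = 20.54°, cos θ_c = 0.9364.
Intercept time tᵢ = 2h cos θ_c / V₁ = 2·5.1·0.9364/1794 = 0.00532 s.
t = x/V₂ + tᵢ = 16.4/5113 + 0.00532 = 0.00853 s.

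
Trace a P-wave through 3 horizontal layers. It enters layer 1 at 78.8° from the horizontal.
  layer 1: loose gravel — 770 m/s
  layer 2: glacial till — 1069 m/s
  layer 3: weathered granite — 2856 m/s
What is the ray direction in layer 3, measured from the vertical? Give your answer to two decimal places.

From the normal: θ₁ = 90° − 78.8° = 11.2°.
Ray parameter p = sin 11.2° / 770 = 2.5225e-04 s/m.
sin θ_3 = p·V_3 = 2.5225e-04 × 2856 = 0.7204.
θ_3 = arcsin 0.7204 = 46.09°.

46.09°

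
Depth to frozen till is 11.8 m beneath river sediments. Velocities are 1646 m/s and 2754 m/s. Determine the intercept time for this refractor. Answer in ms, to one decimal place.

θ_c = arcsin(V₁/V₂) = arcsin(1646/2754) = 36.70°; cos θ_c = 0.8017.
tᵢ = 2h·cos θ_c / V₁ = 2·11.8·0.8017 / 1646 = 0.01150 s.

11.5 ms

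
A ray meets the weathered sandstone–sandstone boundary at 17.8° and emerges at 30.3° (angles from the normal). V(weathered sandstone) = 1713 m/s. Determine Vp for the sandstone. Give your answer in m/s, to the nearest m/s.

2827 m/s

sin 17.8° = 0.3057; sin 30.3° = 0.5045.
V₂ = V₁·(sin θ₂/sin θ₁) = 1713·(0.5045/0.3057) = 2827.18 m/s.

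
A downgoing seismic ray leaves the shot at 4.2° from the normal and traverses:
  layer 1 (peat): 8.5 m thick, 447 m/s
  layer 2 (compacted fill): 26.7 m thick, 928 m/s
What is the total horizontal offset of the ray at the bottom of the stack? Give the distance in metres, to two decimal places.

Apply Snell's law at each interface; in layer i the horizontal offset is hᵢ·tan θᵢ.
Layer 1: θ = 4.20°; offset = 8.5·tan 4.20° = 0.6242 m.
Layer 2: sin θ = 928·sin 4.2°/447 = 0.1520, θ = 8.75°; offset = 26.7·tan 8.75° = 4.1074 m.
Σ offsets = 4.7316 m.

4.73 m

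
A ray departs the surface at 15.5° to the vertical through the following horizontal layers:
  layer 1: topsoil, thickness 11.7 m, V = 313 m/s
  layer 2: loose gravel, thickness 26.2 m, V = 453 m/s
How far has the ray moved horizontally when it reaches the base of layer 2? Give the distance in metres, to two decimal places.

Apply Snell's law at each interface; in layer i the horizontal offset is hᵢ·tan θᵢ.
Layer 1: θ = 15.50°; offset = 11.7·tan 15.50° = 3.2447 m.
Layer 2: sin θ = 453·sin 15.5°/313 = 0.3868, θ = 22.75°; offset = 26.2·tan 22.75° = 10.9885 m.
Summing the layer offsets gives 14.2332 m.

14.23 m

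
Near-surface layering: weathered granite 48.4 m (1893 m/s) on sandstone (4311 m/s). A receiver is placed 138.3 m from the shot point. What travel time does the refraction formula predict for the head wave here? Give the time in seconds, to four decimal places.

t = x/V₂ + 2h·√(V₂²−V₁²)/(V₁V₂).
√(V₂²−V₁²) = √(4311²−1893²) = 3873.1 m/s; delay term = 2·48.4·3873.1/(1893·4311) = 0.04594 s.
t = 138.3/4311 + 0.04594 = 0.07802 s.

0.0780 s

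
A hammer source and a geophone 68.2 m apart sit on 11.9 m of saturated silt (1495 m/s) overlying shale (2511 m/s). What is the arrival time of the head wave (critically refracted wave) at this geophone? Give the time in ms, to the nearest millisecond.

t = x/V₂ + 2h·√(V₂²−V₁²)/(V₁V₂).
√(V₂²−V₁²) = √(2511²−1495²) = 2017.4 m/s; delay term = 2·11.9·2017.4/(1495·2511) = 0.01279 s.
t = 68.2/2511 + 0.01279 = 0.03995 s.

40 ms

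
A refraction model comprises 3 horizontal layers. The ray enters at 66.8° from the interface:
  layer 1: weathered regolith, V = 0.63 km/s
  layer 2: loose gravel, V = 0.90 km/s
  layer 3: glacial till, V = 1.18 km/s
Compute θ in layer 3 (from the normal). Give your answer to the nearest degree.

48°

From the normal: θ₁ = 90° − 66.8° = 23.2°.
Snell's law across each interface conserves sin θ / V, so sin θ_3 = V_3·sin θ₁/V₁.
sin θ_3 = 1.18 × sin 23.2° / 0.63 = 0.7379.
θ_3 = arcsin 0.7379 = 47.55°.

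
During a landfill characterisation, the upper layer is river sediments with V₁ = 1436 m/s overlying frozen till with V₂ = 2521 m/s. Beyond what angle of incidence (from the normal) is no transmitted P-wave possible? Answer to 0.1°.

At critical incidence the refracted ray runs along the interface (θ₂ = 90°), so sin θ_c = V₁/V₂.
θ_c = arcsin(1436/2521) = arcsin 0.5696 = 34.72°.

34.7°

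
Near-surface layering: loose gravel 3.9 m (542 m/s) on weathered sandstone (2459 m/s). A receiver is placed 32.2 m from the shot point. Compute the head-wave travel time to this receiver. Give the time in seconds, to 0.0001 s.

θ_c = arcsin(V₁/V₂) = arcsin(542/2459) = 12.73°, cos θ_c = 0.9754.
Intercept time tᵢ = 2h cos θ_c / V₁ = 2·3.9·0.9754/542 = 0.01404 s.
t = x/V₂ + tᵢ = 32.2/2459 + 0.01404 = 0.02713 s.

0.0271 s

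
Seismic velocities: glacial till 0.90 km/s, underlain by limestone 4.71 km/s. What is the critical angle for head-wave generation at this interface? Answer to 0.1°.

11.0°

At critical incidence the refracted ray runs along the interface (θ₂ = 90°), so sin θ_c = V₁/V₂.
θ_c = arcsin(0.90/4.71) = arcsin 0.1911 = 11.02°.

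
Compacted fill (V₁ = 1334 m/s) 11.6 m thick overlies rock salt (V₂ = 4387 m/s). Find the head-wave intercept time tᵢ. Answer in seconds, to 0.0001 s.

0.0166 s

θ_c = arcsin(V₁/V₂) = arcsin(1334/4387) = 17.70°; cos θ_c = 0.9526.
tᵢ = 2h·cos θ_c / V₁ = 2·11.6·0.9526 / 1334 = 0.01657 s.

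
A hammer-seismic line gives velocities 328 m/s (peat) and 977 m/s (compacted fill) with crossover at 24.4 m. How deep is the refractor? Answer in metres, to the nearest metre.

x_cross = 2h·√((V₂+V₁)/(V₂−V₁)) → h = x_cross / (2·√((V₂+V₁)/(V₂−V₁))).
√((V₂+V₁)/(V₂−V₁)) = √((977+328)/(977−328)) = 1.4180.
h = 24.4 / (2·1.4180) = 8.60 m.

9 m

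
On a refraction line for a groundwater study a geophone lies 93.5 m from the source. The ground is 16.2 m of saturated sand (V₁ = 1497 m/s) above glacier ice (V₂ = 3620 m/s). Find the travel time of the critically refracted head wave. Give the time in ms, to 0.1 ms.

θ_c = arcsin(V₁/V₂) = arcsin(1497/3620) = 24.43°, cos θ_c = 0.9105.
Intercept time tᵢ = 2h cos θ_c / V₁ = 2·16.2·0.9105/1497 = 0.01971 s.
t = x/V₂ + tᵢ = 93.5/3620 + 0.01971 = 0.04553 s.

45.5 ms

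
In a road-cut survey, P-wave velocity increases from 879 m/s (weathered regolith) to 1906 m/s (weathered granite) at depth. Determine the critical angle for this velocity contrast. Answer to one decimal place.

Critical incidence: sin θ_c = V₁/V₂ = 879/1906 = 0.4612.
θ_c = arcsin 0.4612 = 27.46°.

27.5°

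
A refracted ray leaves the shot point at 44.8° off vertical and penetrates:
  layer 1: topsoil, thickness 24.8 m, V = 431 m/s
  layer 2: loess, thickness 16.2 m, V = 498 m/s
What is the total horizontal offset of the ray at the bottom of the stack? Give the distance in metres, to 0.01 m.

47.34 m

Ray parameter p = sin 44.8° / 431 m/s = 1.6349e-03 s/m.
Layer 1: θ = 44.80°; offset = 24.8·tan 44.80° = 24.6275 m.
Layer 2: sin θ = p·498 = 0.8142 → θ = 54.51°; offset = 16.2·tan 54.51° = 22.7162 m.
Total horizontal offset = 47.3436 m.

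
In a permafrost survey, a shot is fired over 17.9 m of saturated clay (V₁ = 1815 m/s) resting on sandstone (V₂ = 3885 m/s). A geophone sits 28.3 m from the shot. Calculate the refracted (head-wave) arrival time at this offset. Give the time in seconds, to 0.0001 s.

0.0247 s

t = x/V₂ + 2h·√(V₂²−V₁²)/(V₁V₂).
√(V₂²−V₁²) = √(3885²−1815²) = 3435.0 m/s; delay term = 2·17.9·3435.0/(1815·3885) = 0.01744 s.
t = 28.3/3885 + 0.01744 = 0.02472 s.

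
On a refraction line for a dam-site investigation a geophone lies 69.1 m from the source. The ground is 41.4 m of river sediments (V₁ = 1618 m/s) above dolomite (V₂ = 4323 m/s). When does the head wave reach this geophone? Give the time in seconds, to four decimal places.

0.0634 s

t = x/V₂ + 2h·√(V₂²−V₁²)/(V₁V₂).
√(V₂²−V₁²) = √(4323²−1618²) = 4008.8 m/s; delay term = 2·41.4·4008.8/(1618·4323) = 0.04745 s.
t = 69.1/4323 + 0.04745 = 0.06344 s.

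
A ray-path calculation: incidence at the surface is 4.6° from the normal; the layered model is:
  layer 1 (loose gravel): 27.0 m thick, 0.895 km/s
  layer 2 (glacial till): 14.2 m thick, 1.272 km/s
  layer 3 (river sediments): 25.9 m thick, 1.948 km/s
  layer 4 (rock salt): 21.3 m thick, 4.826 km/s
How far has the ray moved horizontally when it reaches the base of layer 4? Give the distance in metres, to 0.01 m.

Apply Snell's law at each interface; in layer i the horizontal offset is hᵢ·tan θᵢ.
Layer 1: θ = 4.60°; offset = 27.0·tan 4.60° = 2.1724 m.
Layer 2: sin θ = 1.272·sin 4.6°/0.895 = 0.1140, θ = 6.54°; offset = 14.2·tan 6.54° = 1.6291 m.
Layer 3: sin θ = 1.948·sin 4.6°/0.895 = 0.1746, θ = 10.05°; offset = 25.9·tan 10.05° = 4.5915 m.
Layer 4: sin θ = 4.826·sin 4.6°/0.895 = 0.4324, θ = 25.62°; offset = 21.3·tan 25.62° = 10.2157 m.
Summing the layer offsets gives 18.6087 m.

18.61 m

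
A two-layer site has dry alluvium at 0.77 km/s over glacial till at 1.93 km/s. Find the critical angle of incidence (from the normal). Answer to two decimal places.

23.51°

At critical incidence the refracted ray runs along the interface (θ₂ = 90°), so sin θ_c = V₁/V₂.
θ_c = arcsin(0.77/1.93) = arcsin 0.3990 = 23.51°.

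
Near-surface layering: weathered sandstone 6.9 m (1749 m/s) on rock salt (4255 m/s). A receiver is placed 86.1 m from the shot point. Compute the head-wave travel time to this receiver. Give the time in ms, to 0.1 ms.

27.4 ms

θ_c = arcsin(V₁/V₂) = arcsin(1749/4255) = 24.27°, cos θ_c = 0.9116.
Intercept time tᵢ = 2h cos θ_c / V₁ = 2·6.9·0.9116/1749 = 0.00719 s.
t = x/V₂ + tᵢ = 86.1/4255 + 0.00719 = 0.02743 s.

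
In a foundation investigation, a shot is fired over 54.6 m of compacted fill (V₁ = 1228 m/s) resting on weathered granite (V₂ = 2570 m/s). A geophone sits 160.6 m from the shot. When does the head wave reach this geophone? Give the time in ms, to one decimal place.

t = x/V₂ + 2h·√(V₂²−V₁²)/(V₁V₂).
√(V₂²−V₁²) = √(2570²−1228²) = 2257.6 m/s; delay term = 2·54.6·2257.6/(1228·2570) = 0.07812 s.
t = 160.6/2570 + 0.07812 = 0.14061 s.

140.6 ms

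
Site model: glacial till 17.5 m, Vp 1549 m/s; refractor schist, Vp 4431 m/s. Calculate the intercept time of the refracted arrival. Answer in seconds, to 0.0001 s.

tᵢ = 2h·√(V₂²−V₁²)/(V₁V₂).
√(V₂²−V₁²) = √(4431²−1549²) = 4151.4 m/s.
tᵢ = 2·17.5·4151.4/(1549·4431) = 0.02117 s.

0.0212 s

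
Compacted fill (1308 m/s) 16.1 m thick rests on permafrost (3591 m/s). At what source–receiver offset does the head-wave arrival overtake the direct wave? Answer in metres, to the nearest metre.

x_cross = 2h·√((V₂+V₁)/(V₂−V₁)).
(V₂+V₁)/(V₂−V₁) = (3591+1308)/(3591−1308) = 2.1459; √ = 1.4649.
x_cross = 2·16.1·1.4649 = 47.17 m.

47 m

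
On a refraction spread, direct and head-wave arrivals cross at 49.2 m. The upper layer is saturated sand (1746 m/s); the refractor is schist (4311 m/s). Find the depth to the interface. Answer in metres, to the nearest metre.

x_cross = 2h·√((V₂+V₁)/(V₂−V₁)) → h = x_cross / (2·√((V₂+V₁)/(V₂−V₁))).
√((V₂+V₁)/(V₂−V₁)) = √((4311+1746)/(4311−1746)) = 1.5367.
h = 49.2 / (2·1.5367) = 16.01 m.

16 m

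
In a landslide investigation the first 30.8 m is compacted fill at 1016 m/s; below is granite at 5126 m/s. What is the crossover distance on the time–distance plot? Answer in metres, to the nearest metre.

75 m

θ_c = arcsin(1016/5126) = 11.43°, so cos θ_c = 0.9802 and tᵢ = 2h cos θ_c/V₁ = 0.0594 s.
At crossover x/V₁ = x/V₂ + tᵢ ⇒ x = tᵢ/(1/V₁ − 1/V₂) = 0.05943/(9.8425e-04 − 1.9508e-04) = 75.30 m.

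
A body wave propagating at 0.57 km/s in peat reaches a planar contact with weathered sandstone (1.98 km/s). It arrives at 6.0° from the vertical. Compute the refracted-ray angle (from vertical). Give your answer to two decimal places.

sin θ₁/V₁ = sin θ₂/V₂ ⇒ sin θ₂ = 1.98·sin 6.0°/0.57 = 1.98·0.1045/0.57 = 0.3631.
θ₂ = arcsin 0.3631 = 21.29° from the normal.

21.29°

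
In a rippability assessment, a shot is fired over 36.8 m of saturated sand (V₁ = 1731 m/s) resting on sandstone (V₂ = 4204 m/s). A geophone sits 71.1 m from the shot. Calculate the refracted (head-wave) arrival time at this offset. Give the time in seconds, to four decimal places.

t = x/V₂ + 2h·√(V₂²−V₁²)/(V₁V₂).
√(V₂²−V₁²) = √(4204²−1731²) = 3831.1 m/s; delay term = 2·36.8·3831.1/(1731·4204) = 0.03875 s.
t = 71.1/4204 + 0.03875 = 0.05566 s.

0.0557 s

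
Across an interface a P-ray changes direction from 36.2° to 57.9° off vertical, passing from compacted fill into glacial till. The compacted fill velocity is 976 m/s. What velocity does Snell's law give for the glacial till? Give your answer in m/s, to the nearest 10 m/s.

1400 m/s

sin 36.2° = 0.5906; sin 57.9° = 0.8471.
V₂ = V₁·(sin θ₂/sin θ₁) = 976·(0.8471/0.5906) = 1399.90 m/s.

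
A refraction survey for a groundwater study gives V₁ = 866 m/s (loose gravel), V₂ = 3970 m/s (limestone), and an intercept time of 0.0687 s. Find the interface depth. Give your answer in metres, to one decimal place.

θ_c = arcsin(866/3970) = 12.60°; cos θ_c = 0.9759.
tᵢ = 2h cos θ_c/V₁ ⇒ h = tᵢ·V₁/(2 cos θ_c) = 0.0687·866/(2·0.9759) = 30.48 m.

30.5 m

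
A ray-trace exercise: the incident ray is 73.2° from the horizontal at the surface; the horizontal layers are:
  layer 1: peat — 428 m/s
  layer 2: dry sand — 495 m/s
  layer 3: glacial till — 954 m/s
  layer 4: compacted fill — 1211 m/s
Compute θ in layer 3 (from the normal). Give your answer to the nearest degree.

40°

From the normal: θ₁ = 90° − 73.2° = 16.8°.
Ray parameter p = sin 16.8° / 428 = 6.7531e-04 s/m.
sin θ_3 = p·V_3 = 6.7531e-04 × 954 = 0.6442.
θ_3 = 40.11° from the vertical.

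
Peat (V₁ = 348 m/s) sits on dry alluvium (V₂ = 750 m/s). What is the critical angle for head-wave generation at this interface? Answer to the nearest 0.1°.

27.6°

Critical incidence: sin θ_c = V₁/V₂ = 348/750 = 0.4640.
θ_c = arcsin 0.4640 = 27.65°.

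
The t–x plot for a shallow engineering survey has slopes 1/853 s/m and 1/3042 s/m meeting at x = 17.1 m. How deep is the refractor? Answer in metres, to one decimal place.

x_cross = 2h·√((V₂+V₁)/(V₂−V₁)) → h = x_cross / (2·√((V₂+V₁)/(V₂−V₁))).
√((V₂+V₁)/(V₂−V₁)) = √((3042+853)/(3042−853)) = 1.3339.
h = 17.1 / (2·1.3339) = 6.41 m.

6.4 m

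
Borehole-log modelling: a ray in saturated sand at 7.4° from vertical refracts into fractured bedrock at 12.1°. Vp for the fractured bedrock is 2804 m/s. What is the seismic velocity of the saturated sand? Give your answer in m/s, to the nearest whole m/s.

Snell's law: sin 7.4°/V₁ = sin 12.1°/V₂.
V₁ = V₂·sin 7.4°/sin 12.1° = 2804 × 0.6144 = 1722.86 m/s.

1723 m/s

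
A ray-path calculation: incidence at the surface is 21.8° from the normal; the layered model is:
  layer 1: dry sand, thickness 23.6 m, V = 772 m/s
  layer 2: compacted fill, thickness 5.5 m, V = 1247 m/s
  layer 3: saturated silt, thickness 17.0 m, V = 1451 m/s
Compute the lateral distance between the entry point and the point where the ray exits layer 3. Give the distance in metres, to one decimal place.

Ray parameter p = sin 21.8° / 772 m/s = 4.8105e-04 s/m.
Layer 1: θ = 21.80°; offset = 23.6·tan 21.80° = 9.439 m.
Layer 2: sin θ = p·1247 = 0.5999 → θ = 36.86°; offset = 5.5·tan 36.86° = 4.124 m.
Layer 3: sin θ = p·1451 = 0.6980 → θ = 44.27°; offset = 17.0·tan 44.27° = 16.570 m.
Total horizontal offset = 30.133 m.

30.1 m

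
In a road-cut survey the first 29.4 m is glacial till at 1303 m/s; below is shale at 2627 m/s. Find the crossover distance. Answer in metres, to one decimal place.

101.3 m

x_cross = 2h·√((V₂+V₁)/(V₂−V₁)).
(V₂+V₁)/(V₂−V₁) = (2627+1303)/(2627−1303) = 2.9683; √ = 1.7229.
x_cross = 2·29.4·1.7229 = 101.30 m.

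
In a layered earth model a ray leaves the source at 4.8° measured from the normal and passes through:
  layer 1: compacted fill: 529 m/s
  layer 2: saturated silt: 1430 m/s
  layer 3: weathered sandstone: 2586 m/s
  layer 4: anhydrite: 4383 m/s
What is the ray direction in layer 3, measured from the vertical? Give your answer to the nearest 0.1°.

Snell's law across each interface conserves sin θ / V, so sin θ_3 = V_3·sin θ₁/V₁.
sin θ_3 = 2586 × sin 4.8° / 529 = 0.4091.
θ_3 = 24.15° from the vertical.

24.1°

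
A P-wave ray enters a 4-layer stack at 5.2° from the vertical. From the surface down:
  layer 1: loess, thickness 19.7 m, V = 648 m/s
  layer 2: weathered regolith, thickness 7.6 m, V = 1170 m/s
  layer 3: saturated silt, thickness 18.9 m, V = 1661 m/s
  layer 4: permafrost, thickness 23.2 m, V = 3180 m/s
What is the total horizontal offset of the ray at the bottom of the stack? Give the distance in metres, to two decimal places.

19.09 m

Ray parameter p = sin 5.2° / 648 m/s = 1.3987e-04 s/m.
Layer 1: θ = 5.20°; offset = 19.7·tan 5.20° = 1.7928 m.
Layer 2: sin θ = p·1170 = 0.1636 → θ = 9.42°; offset = 7.6·tan 9.42° = 1.2607 m.
Layer 3: sin θ = p·1661 = 0.2323 → θ = 13.43°; offset = 18.9·tan 13.43° = 4.5143 m.
Layer 4: sin θ = p·3180 = 0.4448 → θ = 26.41°; offset = 23.2·tan 26.41° = 11.5210 m.
Σ offsets = 19.0888 m.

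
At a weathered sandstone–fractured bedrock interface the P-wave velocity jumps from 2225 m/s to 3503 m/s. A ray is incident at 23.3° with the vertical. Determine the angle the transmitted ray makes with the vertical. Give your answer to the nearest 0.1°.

Snell's law: sin θ₂ = (V₂/V₁)·sin θ₁ = (3503/2225)·sin 23.3° = 0.6227.
θ₂ = arcsin 0.6227 = 38.52° from the normal.

38.5°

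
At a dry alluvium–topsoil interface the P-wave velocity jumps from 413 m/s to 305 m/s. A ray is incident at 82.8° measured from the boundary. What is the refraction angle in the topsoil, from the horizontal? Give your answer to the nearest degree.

85°

Angle from the normal: 90° − 82.8° = 7.2°.
sin θ₁/V₁ = sin θ₂/V₂ ⇒ sin θ₂ = 305·sin 7.2°/413 = 305·0.1253/413 = 0.0926.
θ₂ = arcsin 0.0926 = 5.31° from the normal.
From the interface: 90° − 5.31° = 84.69°.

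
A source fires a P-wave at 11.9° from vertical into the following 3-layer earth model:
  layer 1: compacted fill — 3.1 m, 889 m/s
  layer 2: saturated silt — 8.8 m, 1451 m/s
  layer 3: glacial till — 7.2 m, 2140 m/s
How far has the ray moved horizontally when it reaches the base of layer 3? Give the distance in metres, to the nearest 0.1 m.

7.9 m

Apply Snell's law at each interface; in layer i the horizontal offset is hᵢ·tan θᵢ.
Layer 1: θ = 11.90°; offset = 3.1·tan 11.90° = 0.653 m.
Layer 2: sin θ = 1451·sin 11.9°/889 = 0.3366, θ = 19.67°; offset = 8.8·tan 19.67° = 3.145 m.
Layer 3: sin θ = 2140·sin 11.9°/889 = 0.4964, θ = 29.76°; offset = 7.2·tan 29.76° = 4.117 m.
Total horizontal offset = 7.915 m.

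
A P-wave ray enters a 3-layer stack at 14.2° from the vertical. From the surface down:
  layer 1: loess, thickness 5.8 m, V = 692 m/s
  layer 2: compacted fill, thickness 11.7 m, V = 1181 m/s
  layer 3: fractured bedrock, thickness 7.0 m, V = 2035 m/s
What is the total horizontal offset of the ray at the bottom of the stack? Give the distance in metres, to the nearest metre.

14 m

Ray parameter p = sin 14.2° / 692 m/s = 3.5449e-04 s/m.
Layer 1: θ = 14.20°; offset = 5.8·tan 14.20° = 1.468 m.
Layer 2: sin θ = p·1181 = 0.4187 → θ = 24.75°; offset = 11.7·tan 24.75° = 5.394 m.
Layer 3: sin θ = p·2035 = 0.7214 → θ = 46.17°; offset = 7.0·tan 46.17° = 7.292 m.
Total horizontal offset = 14.153 m.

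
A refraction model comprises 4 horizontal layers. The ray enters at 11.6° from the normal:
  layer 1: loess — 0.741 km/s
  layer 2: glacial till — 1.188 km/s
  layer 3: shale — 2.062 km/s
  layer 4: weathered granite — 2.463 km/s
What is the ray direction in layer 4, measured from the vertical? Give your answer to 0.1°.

41.9°

Ray parameter p = sin 11.6° / 0.741 = 2.7136e-01 s/km.
sin θ_4 = p·V_4 = 2.7136e-01 × 2.463 = 0.6684.
θ_4 = 41.94° from the vertical.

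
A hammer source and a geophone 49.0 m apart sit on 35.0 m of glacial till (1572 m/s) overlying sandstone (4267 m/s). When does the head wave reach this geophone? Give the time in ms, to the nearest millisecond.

53 ms

θ_c = arcsin(V₁/V₂) = arcsin(1572/4267) = 21.62°, cos θ_c = 0.9297.
Intercept time tᵢ = 2h cos θ_c / V₁ = 2·35.0·0.9297/1572 = 0.04140 s.
t = x/V₂ + tᵢ = 49.0/4267 + 0.04140 = 0.05288 s.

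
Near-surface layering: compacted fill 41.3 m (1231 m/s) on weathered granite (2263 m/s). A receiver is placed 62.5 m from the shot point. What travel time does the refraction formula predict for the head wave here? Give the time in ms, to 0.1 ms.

t = x/V₂ + 2h·√(V₂²−V₁²)/(V₁V₂).
√(V₂²−V₁²) = √(2263²−1231²) = 1898.9 m/s; delay term = 2·41.3·1898.9/(1231·2263) = 0.05630 s.
t = 62.5/2263 + 0.05630 = 0.08392 s.

83.9 ms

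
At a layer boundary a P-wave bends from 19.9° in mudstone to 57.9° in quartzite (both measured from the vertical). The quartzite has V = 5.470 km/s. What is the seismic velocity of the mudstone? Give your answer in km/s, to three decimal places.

sin 19.9° = 0.3404; sin 57.9° = 0.8471.
V₁ = V₂·(sin θ₁/sin θ₂) = 5.470·(0.3404/0.8471) = 2.198 km/s.

2.198 km/s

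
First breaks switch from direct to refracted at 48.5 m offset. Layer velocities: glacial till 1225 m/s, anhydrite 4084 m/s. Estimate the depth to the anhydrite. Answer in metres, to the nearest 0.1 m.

h = (x_cross/2)·√((V₂−V₁)/(V₂+V₁)).
(V₂−V₁)/(V₂+V₁) = (4084−1225)/(4084+1225) = 0.5385; √ = 0.7338.
h = (48.5/2)·0.7338 = 17.80 m.

17.8 m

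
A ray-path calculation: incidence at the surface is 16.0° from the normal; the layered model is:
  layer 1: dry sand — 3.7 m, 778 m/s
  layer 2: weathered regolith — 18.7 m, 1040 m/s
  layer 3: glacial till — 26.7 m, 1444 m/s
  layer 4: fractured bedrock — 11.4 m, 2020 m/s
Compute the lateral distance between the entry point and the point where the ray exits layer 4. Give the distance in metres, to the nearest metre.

Apply Snell's law at each interface; in layer i the horizontal offset is hᵢ·tan θᵢ.
Layer 1: θ = 16.00°; offset = 3.7·tan 16.00° = 1.061 m.
Layer 2: sin θ = 1040·sin 16.0°/778 = 0.3685, θ = 21.62°; offset = 18.7·tan 21.62° = 7.412 m.
Layer 3: sin θ = 1444·sin 16.0°/778 = 0.5116, θ = 30.77°; offset = 26.7·tan 30.77° = 15.898 m.
Layer 4: sin θ = 2020·sin 16.0°/778 = 0.7157, θ = 45.70°; offset = 11.4·tan 45.70° = 11.681 m.
Total horizontal offset = 36.051 m.

36 m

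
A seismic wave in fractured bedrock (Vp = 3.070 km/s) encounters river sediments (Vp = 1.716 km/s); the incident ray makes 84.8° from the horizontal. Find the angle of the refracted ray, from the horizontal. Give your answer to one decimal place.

87.1°

Convert to the normal: θ₁ = 90° − 84.8° = 5.2°.
sin θ₁/V₁ = sin θ₂/V₂ ⇒ sin θ₂ = 1.716·sin 5.2°/3.070 = 1.716·0.0906/3.070 = 0.0507.
θ₂ = sin⁻¹(0.0507) = 2.90° (from vertical).
From the interface: 90° − 2.90° = 87.10°.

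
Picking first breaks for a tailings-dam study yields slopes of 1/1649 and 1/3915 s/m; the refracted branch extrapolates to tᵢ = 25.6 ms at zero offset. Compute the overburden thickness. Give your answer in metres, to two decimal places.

h = tᵢ·V₁·V₂ / (2·√(V₂²−V₁²)).
√(V₂²−V₁²) = √(3915² − 1649²) = 3550.8 m/s.
h = 0.0256 s × 1649 × 3915 / (2 × 3550.8) = 23.27 m.

23.27 m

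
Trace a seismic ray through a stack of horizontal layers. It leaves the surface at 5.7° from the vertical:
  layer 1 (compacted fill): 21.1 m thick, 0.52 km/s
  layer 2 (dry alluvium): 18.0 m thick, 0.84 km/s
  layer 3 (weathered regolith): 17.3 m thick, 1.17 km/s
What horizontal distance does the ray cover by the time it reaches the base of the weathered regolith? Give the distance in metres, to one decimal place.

9.0 m

Apply Snell's law at each interface; in layer i the horizontal offset is hᵢ·tan θᵢ.
Layer 1: θ = 5.70°; offset = 21.1·tan 5.70° = 2.106 m.
Layer 2: sin θ = 0.84·sin 5.7°/0.52 = 0.1604, θ = 9.23°; offset = 18.0·tan 9.23° = 2.926 m.
Layer 3: sin θ = 1.17·sin 5.7°/0.52 = 0.2235, θ = 12.91°; offset = 17.3·tan 12.91° = 3.966 m.
Total horizontal offset = 8.998 m.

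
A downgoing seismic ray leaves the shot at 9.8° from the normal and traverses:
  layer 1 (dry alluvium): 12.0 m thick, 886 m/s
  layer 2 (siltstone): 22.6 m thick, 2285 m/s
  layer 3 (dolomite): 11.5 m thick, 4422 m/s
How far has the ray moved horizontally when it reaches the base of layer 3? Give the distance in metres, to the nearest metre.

Apply Snell's law at each interface; in layer i the horizontal offset is hᵢ·tan θᵢ.
Layer 1: θ = 9.80°; offset = 12.0·tan 9.80° = 2.073 m.
Layer 2: sin θ = 2285·sin 9.8°/886 = 0.4390, θ = 26.04°; offset = 22.6·tan 26.04° = 11.041 m.
Layer 3: sin θ = 4422·sin 9.8°/886 = 0.8495, θ = 58.16°; offset = 11.5·tan 58.16° = 18.518 m.
Σ offsets = 31.632 m.

32 m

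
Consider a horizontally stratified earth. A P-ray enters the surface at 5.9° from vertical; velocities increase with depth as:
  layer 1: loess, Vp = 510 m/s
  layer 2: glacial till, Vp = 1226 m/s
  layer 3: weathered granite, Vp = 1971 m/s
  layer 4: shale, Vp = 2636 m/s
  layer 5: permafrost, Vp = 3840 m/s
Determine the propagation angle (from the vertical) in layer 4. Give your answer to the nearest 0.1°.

32.1°

Ray parameter p = sin 5.9° / 510 = 2.0155e-04 s/m.
sin θ_4 = p·V_4 = 2.0155e-04 × 2636 = 0.5313.
θ_4 = 32.09° from the vertical.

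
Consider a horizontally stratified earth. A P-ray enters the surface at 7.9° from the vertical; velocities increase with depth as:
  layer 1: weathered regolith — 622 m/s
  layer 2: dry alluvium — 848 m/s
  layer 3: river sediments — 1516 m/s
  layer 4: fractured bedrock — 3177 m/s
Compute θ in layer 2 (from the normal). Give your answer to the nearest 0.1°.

Snell's law across each interface conserves sin θ / V, so sin θ_2 = V_2·sin θ₁/V₁.
sin θ_2 = 848 × sin 7.9° / 622 = 0.1874.
θ_2 = 10.80° from the vertical.

10.8°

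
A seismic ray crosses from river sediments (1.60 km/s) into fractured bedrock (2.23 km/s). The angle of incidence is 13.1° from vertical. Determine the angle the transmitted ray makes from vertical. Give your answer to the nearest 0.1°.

Snell's law: sin θ₂ = (V₂/V₁)·sin θ₁ = (2.23/1.60)·sin 13.1° = 0.3159.
θ₂ = sin⁻¹(0.3159) = 18.41° (from vertical).

18.4°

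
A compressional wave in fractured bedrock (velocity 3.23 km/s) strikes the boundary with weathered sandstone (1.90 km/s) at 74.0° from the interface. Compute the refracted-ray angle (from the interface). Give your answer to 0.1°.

Angle from the normal: 90° − 74.0° = 16.0°.
Snell's law: sin θ₂ = (V₂/V₁)·sin θ₁ = (1.90/3.23)·sin 16.0° = 0.1621.
θ₂ = arcsin 0.1621 = 9.33° from the normal.
From the interface: 90° − 9.33° = 80.67°.

80.7°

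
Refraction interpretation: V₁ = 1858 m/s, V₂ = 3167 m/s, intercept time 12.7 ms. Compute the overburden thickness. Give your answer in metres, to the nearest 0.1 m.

h = tᵢ·V₁·V₂ / (2·√(V₂²−V₁²)).
√(V₂²−V₁²) = √(3167² − 1858²) = 2564.7 m/s.
h = 0.0127 s × 1858 × 3167 / (2 × 2564.7) = 14.57 m.

14.6 m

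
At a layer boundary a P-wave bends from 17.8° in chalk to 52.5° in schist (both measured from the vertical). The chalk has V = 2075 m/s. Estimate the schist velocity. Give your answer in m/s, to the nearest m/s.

sin 17.8° = 0.3057; sin 52.5° = 0.7934.
V₂ = V₁·(sin θ₂/sin θ₁) = 2075·(0.7934/0.3057) = 5385.13 m/s.

5385 m/s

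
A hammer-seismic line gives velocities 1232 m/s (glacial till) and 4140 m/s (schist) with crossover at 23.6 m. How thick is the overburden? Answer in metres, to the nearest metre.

9 m

h = (x_cross/2)·√((V₂−V₁)/(V₂+V₁)).
(V₂−V₁)/(V₂+V₁) = (4140−1232)/(4140+1232) = 0.5413; √ = 0.7357.
h = (23.6/2)·0.7357 = 8.68 m.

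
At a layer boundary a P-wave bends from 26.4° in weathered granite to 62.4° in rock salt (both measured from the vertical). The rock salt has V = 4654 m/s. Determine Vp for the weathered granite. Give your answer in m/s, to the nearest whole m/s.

Snell's law: sin 26.4°/V₁ = sin 62.4°/V₂.
V₁ = V₂·sin 26.4°/sin 62.4° = 4654 × 0.5017 = 2335.05 m/s.

2335 m/s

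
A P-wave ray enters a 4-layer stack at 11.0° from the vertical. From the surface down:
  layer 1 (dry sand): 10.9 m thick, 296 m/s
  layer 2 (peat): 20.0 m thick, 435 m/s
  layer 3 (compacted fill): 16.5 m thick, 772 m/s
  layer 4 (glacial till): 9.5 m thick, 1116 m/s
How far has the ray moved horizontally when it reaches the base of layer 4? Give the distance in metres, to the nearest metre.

27 m

Ray parameter p = sin 11.0° / 296 m/s = 6.4462e-04 s/m.
Layer 1: θ = 11.00°; offset = 10.9·tan 11.00° = 2.119 m.
Layer 2: sin θ = p·435 = 0.2804 → θ = 16.28°; offset = 20.0·tan 16.28° = 5.843 m.
Layer 3: sin θ = p·772 = 0.4977 → θ = 29.84°; offset = 16.5·tan 29.84° = 9.467 m.
Layer 4: sin θ = p·1116 = 0.7194 → θ = 46.01°; offset = 9.5·tan 46.01° = 9.839 m.
Σ offsets = 27.267 m.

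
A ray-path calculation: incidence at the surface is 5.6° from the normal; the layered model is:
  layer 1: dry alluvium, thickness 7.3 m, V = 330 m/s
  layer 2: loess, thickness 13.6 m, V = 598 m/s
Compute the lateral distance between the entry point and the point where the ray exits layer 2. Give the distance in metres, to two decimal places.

3.16 m

p = sin θ₁/V₁ = sin 5.6°/330 = 2.9571e-04 s/m is conserved through the stack.
Layer 1: θ = 5.60°; offset = 7.3·tan 5.60° = 0.7158 m.
Layer 2: sin θ = p·598 = 0.1768 → θ = 10.19°; offset = 13.6·tan 10.19° = 2.4434 m.
Summing the layer offsets gives 3.1592 m.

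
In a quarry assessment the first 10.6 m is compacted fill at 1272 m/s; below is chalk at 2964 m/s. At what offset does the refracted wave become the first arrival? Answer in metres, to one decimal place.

33.5 m

θ_c = arcsin(1272/2964) = 25.41°, so cos θ_c = 0.9032 and tᵢ = 2h cos θ_c/V₁ = 0.0151 s.
At crossover x/V₁ = x/V₂ + tᵢ ⇒ x = tᵢ/(1/V₁ − 1/V₂) = 0.01505/(7.8616e-04 − 3.3738e-04) = 33.54 m.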